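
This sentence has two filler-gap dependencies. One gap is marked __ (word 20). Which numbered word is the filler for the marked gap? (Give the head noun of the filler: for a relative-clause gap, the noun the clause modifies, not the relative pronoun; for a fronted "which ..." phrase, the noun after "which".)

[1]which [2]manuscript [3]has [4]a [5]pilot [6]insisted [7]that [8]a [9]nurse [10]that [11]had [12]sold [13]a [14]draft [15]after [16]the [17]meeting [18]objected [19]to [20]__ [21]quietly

The marked gap is the object of the preposition "to" of "objected".
Its filler is the fronted wh-phrase "which manuscript", at word 2.
(The other dependency links word 9 to a gap after word 10.)

2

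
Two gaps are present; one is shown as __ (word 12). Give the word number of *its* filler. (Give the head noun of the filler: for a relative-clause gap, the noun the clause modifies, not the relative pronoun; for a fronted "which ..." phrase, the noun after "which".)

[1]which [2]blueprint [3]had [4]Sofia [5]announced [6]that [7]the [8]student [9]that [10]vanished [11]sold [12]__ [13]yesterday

The marked gap is the direct object of "sold".
Its filler is the fronted wh-phrase "which blueprint", at word 2.
(The other dependency links word 8 to a gap after word 9.)

2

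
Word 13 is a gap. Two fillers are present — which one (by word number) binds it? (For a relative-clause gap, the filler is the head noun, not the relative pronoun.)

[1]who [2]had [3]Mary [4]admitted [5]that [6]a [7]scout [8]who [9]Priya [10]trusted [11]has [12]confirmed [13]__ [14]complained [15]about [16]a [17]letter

The marked gap is the subject of "complained".
Its filler is the fronted wh-phrase "who", at word 1.
(The other dependency links word 7 to a gap after word 10.)

1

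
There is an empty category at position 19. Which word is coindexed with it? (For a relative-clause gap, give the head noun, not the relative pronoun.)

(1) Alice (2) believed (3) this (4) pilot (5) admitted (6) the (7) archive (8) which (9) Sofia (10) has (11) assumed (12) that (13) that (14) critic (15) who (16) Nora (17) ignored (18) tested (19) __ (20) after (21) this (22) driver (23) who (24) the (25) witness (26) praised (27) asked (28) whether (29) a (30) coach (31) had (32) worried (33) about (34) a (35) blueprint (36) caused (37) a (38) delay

7

The gap at 19 is the object of "tested", inside a relative clause.
The relative pronoun is "which" (word 8); it is bound by the head noun immediately before it.
Its filler is the head noun "archive", at word 7.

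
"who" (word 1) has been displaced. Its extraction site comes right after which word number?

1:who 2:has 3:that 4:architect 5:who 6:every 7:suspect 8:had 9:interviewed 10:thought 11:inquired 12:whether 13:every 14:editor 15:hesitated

10

The displaced element is "who" (word 1).
It is linked across 1 clause boundary (Ø).
It functions as the subject of "inquired", so the gap sits immediately after word 10 ("thought").
Base order: That architect who every suspect had interviewed has thought that who inquired whether every editor hesitated.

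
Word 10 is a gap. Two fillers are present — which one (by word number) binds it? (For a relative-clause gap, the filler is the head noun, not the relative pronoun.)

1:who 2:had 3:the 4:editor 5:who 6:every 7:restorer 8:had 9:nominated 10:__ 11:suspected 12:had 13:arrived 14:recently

The marked gap is inside the relative clause, the direct object of "nominated".
Its filler is the head noun "editor" (via "who"), at word 4.
(The other dependency links word 1 to a gap after word 11.)

4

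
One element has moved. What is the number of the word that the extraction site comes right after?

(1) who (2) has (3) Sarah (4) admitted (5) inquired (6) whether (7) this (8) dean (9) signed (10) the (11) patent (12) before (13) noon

4

The displaced element is "who" (word 1).
It is linked across 1 clause boundary (Ø).
It functions as the subject of "inquired", so the gap sits immediately after word 4 ("admitted").
Base order: Sarah has admitted that who inquired whether this dean signed the patent before noon.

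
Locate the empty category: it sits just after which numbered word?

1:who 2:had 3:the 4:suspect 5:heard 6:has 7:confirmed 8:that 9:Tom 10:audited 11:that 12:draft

5

The displaced element is "who" (word 1).
It is linked across 1 clause boundary (Ø).
It functions as the subject of "confirmed", so the gap sits immediately after word 5 ("heard").
Base order: The suspect had heard that who has confirmed that Tom audited that draft.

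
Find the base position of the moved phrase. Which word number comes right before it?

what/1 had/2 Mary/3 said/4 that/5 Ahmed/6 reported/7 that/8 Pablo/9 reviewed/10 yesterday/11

The displaced element is "what" (word 1).
It is linked across 2 clause boundaries (that → that).
It functions as the direct object of "reviewed", so the gap sits immediately after word 10 ("reviewed").
Base order: Mary had said that Ahmed reported that Pablo reviewed what yesterday.

10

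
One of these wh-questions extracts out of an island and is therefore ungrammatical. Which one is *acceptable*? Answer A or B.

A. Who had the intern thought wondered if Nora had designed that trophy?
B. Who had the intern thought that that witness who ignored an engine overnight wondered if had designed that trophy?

A

In B, the wh-phrase is extracted from inside a wh-island (introduced by "if"), which blocks movement.
In A, the extraction path crosses only that-complement boundaries, which are transparent.
So A is grammatical.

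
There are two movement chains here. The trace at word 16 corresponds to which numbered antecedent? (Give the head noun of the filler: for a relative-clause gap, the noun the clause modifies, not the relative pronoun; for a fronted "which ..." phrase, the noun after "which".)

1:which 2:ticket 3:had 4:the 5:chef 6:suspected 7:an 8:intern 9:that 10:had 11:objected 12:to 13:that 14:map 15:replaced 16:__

The marked gap is the direct object of "replaced".
Its filler is the fronted wh-phrase "which ticket", at word 2.
(The other dependency links word 8 to a gap after word 9.)

2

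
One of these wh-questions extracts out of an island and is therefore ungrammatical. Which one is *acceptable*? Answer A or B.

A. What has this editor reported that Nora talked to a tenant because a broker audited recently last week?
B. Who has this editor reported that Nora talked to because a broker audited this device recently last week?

B

In A, the wh-phrase is extracted from inside an adjunct island (introduced by "because"), which blocks movement.
In B, the extraction path crosses only that-complement boundaries, which are transparent.
So B is grammatical.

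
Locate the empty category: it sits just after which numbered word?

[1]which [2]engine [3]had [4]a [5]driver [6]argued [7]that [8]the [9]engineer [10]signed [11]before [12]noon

The displaced element is "which engine" (word 2).
It is linked across 1 clause boundary (that).
It functions as the direct object of "signed", so the gap sits immediately after word 10 ("signed").
Base order: A driver had argued that the engineer signed which engine before noon.

10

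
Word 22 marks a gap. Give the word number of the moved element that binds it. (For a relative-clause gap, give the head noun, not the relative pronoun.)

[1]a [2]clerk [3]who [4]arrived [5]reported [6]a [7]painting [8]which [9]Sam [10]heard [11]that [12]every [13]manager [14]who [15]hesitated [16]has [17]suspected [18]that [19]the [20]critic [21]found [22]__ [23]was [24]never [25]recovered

The gap at 22 is the object of "found", inside a relative clause.
The relative pronoun is "which" (word 8); it is bound by the head noun immediately before it.
Its filler is the head noun "painting", at word 7.

7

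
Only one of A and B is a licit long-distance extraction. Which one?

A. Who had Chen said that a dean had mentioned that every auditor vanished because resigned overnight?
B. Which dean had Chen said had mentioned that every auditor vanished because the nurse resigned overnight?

In A, the wh-phrase is extracted from inside an adjunct island (introduced by "because"), which blocks movement.
In B, the extraction path crosses only that-complement boundaries, which are transparent.
So B is grammatical.

B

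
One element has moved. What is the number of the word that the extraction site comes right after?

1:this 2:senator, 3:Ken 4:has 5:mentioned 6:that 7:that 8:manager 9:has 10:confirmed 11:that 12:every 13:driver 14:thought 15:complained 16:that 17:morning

14

The displaced element is "this senator" (word 2).
It is linked across 3 clause boundaries (that → that → Ø).
It functions as the subject of "complained", so the gap sits immediately after word 14 ("thought").
Base order: Ken has mentioned that that manager has confirmed that every driver thought that this senator complained that morning.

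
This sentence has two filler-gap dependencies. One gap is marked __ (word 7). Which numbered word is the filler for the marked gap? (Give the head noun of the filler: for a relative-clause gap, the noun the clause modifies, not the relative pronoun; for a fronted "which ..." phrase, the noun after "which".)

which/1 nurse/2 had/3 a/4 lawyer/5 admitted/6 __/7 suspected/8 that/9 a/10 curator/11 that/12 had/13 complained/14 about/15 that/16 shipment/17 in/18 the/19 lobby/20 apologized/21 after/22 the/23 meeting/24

The marked gap is the subject of "suspected".
Its filler is the fronted wh-phrase "which nurse", at word 2.
(The other dependency links word 11 to a gap after word 12.)

2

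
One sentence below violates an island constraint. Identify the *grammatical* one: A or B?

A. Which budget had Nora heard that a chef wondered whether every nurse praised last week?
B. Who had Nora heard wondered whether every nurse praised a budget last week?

B

In A, the wh-phrase is extracted from inside a wh-island (introduced by "whether"), which blocks movement.
In B, the extraction path crosses only that-complement boundaries, which are transparent.
So B is grammatical.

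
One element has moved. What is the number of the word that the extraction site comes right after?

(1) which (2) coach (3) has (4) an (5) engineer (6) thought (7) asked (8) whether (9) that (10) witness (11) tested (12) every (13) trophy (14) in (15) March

The displaced element is "which coach" (word 2).
It is linked across 1 clause boundary (Ø).
It functions as the subject of "asked", so the gap sits immediately after word 6 ("thought").
Base order: An engineer has thought that which coach asked whether that witness tested every trophy in March.

6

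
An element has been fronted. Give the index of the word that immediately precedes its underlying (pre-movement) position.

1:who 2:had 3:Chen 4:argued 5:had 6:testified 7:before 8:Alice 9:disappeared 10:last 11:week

The displaced element is "who" (word 1).
It is linked across 1 clause boundary (Ø).
It functions as the subject of "testified", so the gap sits immediately after word 4 ("argued").
Base order: Chen had argued that who had testified before Alice disappeared last week.

4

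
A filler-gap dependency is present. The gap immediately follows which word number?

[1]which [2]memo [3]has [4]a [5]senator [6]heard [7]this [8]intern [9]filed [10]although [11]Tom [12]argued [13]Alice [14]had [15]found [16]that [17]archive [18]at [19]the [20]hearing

The displaced element is "which memo" (word 2).
It is linked across 1 clause boundary (Ø).
It functions as the direct object of "filed", so the gap sits immediately after word 9 ("filed").
Base order: A senator has heard this intern filed which memo although Tom argued Alice had found that archive at the hearing.

9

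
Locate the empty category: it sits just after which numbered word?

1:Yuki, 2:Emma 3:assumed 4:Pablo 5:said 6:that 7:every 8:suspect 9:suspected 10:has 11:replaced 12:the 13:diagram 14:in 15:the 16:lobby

9

The displaced element is "Yuki" (word 1).
It is linked across 3 clause boundaries (Ø → that → Ø).
It functions as the subject of "replaced", so the gap sits immediately after word 9 ("suspected").
Base order: Emma assumed Pablo said that every suspect suspected that Yuki has replaced the diagram in the lobby.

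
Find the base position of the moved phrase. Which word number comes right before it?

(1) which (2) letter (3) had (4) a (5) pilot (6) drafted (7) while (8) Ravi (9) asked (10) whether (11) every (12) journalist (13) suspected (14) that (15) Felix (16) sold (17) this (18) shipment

6

The displaced element is "which letter" (word 2).
It functions as the direct object of "drafted", so the gap sits immediately after word 6 ("drafted").
Base order: A pilot had drafted which letter while Ravi asked whether every journalist suspected that Felix sold this shipment.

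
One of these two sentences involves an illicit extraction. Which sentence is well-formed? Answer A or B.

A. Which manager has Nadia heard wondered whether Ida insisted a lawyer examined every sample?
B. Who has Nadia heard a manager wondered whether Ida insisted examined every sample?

A

In B, the wh-phrase is extracted from inside a wh-island (introduced by "whether"), which blocks movement.
In A, the extraction path crosses only that-complement boundaries, which are transparent.
So A is grammatical.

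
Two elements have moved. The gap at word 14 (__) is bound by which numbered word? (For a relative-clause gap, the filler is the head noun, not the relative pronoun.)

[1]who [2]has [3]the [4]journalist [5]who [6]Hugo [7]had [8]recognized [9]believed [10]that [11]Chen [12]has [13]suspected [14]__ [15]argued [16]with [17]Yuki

1

The marked gap is the subject of "argued".
Its filler is the fronted wh-phrase "who", at word 1.
(The other dependency links word 4 to a gap after word 8.)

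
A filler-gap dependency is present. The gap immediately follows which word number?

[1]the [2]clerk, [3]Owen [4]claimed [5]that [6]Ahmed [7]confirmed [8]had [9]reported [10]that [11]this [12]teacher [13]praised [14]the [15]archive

The displaced element is "the clerk" (word 2).
It is linked across 2 clause boundaries (that → Ø).
It functions as the subject of "reported", so the gap sits immediately after word 7 ("confirmed").
Base order: Owen claimed that Ahmed confirmed that the clerk had reported that this teacher praised the archive.

7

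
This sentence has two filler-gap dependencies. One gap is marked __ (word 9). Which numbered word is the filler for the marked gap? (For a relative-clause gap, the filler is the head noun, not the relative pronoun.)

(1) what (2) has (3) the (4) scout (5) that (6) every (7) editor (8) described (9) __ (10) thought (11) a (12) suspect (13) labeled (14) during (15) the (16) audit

4

The marked gap is inside the relative clause, the direct object of "described".
Its filler is the head noun "scout" (via "that"), at word 4.
(The other dependency links word 1 to a gap after word 13.)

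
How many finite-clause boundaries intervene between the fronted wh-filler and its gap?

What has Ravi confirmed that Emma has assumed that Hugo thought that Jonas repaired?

"what" is extracted from the object of "repaired".
Boundaries crossed, outermost first: [that], [that], [that] — 3 in total.

3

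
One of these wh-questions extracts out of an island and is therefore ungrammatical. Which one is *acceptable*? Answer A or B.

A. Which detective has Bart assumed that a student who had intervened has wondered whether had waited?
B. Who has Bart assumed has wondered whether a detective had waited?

In A, the wh-phrase is extracted from inside a wh-island (introduced by "whether"), which blocks movement.
In B, the extraction path crosses only that-complement boundaries, which are transparent.
So B is grammatical.

B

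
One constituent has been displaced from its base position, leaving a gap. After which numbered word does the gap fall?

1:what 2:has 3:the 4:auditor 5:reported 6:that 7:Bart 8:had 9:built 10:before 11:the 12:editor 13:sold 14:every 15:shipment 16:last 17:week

9

The displaced element is "what" (word 1).
It is linked across 1 clause boundary (that).
It functions as the direct object of "built", so the gap sits immediately after word 9 ("built").
Base order: The auditor has reported that Bart had built what before the editor sold every shipment last week.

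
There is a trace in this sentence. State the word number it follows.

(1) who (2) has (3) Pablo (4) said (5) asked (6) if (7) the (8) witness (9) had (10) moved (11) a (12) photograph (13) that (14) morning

The displaced element is "who" (word 1).
It is linked across 1 clause boundary (Ø).
It functions as the subject of "asked", so the gap sits immediately after word 4 ("said").
Base order: Pablo has said that who asked if the witness had moved a photograph that morning.

4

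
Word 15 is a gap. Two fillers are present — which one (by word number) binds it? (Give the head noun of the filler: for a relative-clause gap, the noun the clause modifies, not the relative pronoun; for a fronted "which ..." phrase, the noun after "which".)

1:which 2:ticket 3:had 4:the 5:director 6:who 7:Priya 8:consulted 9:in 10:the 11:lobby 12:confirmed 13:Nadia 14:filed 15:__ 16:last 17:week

The marked gap is the direct object of "filed".
Its filler is the fronted wh-phrase "which ticket", at word 2.
(The other dependency links word 5 to a gap after word 8.)

2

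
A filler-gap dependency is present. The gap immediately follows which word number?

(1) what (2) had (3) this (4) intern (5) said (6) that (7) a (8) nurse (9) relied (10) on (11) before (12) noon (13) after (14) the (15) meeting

The displaced element is "what" (word 1).
It is linked across 1 clause boundary (that).
It functions as the object of the preposition "on" of "relied", so the gap sits immediately after word 10 ("on").
Base order: This intern had said that a nurse relied on what before noon after the meeting.

10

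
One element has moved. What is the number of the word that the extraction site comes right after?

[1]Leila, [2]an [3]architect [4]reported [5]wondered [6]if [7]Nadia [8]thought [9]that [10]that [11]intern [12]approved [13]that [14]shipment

4

The displaced element is "Leila" (word 1).
It is linked across 1 clause boundary (Ø).
It functions as the subject of "wondered", so the gap sits immediately after word 4 ("reported").
Base order: An architect reported that Leila wondered if Nadia thought that that intern approved that shipment.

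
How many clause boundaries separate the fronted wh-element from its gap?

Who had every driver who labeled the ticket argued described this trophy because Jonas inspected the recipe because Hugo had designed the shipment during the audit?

1

"who" is extracted from the subject of "described".
Boundaries crossed, outermost first: [Ø] — 1 in total.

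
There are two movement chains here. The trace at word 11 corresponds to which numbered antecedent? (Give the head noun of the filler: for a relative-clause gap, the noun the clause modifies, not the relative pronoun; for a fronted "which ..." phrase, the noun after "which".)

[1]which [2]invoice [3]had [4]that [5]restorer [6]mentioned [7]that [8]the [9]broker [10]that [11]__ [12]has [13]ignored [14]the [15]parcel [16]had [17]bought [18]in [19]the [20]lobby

9

The marked gap is inside the relative clause, the subject of "ignored".
Its filler is the head noun "broker" (via "that"), at word 9.
(The other dependency links word 2 to a gap after word 17.)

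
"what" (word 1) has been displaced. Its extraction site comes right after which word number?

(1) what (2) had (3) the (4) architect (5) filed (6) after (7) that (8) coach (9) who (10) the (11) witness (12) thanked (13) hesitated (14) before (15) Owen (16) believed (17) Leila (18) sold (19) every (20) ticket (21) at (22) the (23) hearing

The displaced element is "what" (word 1).
It functions as the direct object of "filed", so the gap sits immediately after word 5 ("filed").
Base order: The architect had filed what after that coach who the witness thanked hesitated before Owen believed Leila sold every ticket at the hearing.

5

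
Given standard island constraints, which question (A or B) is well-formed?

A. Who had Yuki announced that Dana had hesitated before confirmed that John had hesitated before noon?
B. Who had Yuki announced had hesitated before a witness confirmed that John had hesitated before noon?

B

In A, the wh-phrase is extracted from inside an adjunct island (introduced by "before"), which blocks movement.
In B, the extraction path crosses only that-complement boundaries, which are transparent.
So B is grammatical.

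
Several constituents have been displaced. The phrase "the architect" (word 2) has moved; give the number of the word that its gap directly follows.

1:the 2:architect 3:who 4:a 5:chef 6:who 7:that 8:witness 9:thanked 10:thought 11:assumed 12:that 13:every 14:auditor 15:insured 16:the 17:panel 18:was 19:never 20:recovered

10

The displaced element is "the architect" (word 2).
It is linked across 1 clause boundary (Ø).
It functions as the subject of "assumed", so the gap sits immediately after word 10 ("thought").
Base order: A chef who that witness thanked thought that the architect assumed that every auditor insured the panel.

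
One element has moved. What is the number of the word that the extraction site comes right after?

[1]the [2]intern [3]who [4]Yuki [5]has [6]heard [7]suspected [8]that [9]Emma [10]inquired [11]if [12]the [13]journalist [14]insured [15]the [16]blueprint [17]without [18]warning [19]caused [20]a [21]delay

6

The displaced element is "the intern" (word 2).
It is linked across 1 clause boundary (Ø).
It functions as the subject of "suspected", so the gap sits immediately after word 6 ("heard").
Base order: Yuki has heard that the intern suspected that Emma inquired if the journalist insured the blueprint without warning.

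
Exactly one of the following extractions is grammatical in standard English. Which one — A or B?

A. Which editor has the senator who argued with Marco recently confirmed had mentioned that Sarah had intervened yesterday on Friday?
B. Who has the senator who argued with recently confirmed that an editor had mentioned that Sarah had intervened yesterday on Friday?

A

In B, the wh-phrase is extracted from inside a complex-NP island (relative clause) (introduced by "who"), which blocks movement.
In A, the extraction path crosses only that-complement boundaries, which are transparent.
So A is grammatical.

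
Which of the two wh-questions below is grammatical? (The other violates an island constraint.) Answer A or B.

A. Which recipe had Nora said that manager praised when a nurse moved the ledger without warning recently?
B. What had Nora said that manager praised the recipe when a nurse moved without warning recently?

In B, the wh-phrase is extracted from inside an adjunct island (introduced by "when"), which blocks movement.
In A, the extraction path crosses only that-complement boundaries, which are transparent.
So A is grammatical.

A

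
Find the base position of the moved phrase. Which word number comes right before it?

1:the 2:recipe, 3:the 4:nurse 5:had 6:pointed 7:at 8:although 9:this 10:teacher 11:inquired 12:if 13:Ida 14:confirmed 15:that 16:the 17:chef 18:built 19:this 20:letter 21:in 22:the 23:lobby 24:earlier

The displaced element is "the recipe" (word 2).
It functions as the object of the preposition "at" of "pointed", so the gap sits immediately after word 7 ("at").
Base order: The nurse had pointed at the recipe although this teacher inquired if Ida confirmed that the chef built this letter in the lobby earlier.

7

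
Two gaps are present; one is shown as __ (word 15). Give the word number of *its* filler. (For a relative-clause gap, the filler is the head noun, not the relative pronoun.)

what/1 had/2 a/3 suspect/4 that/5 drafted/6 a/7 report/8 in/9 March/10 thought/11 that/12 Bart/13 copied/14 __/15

1

The marked gap is the direct object of "copied".
Its filler is the fronted wh-phrase "what", at word 1.
(The other dependency links word 4 to a gap after word 5.)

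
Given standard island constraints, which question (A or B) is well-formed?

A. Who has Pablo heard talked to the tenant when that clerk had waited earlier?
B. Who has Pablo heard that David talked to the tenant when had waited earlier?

In B, the wh-phrase is extracted from inside an adjunct island (introduced by "when"), which blocks movement.
In A, the extraction path crosses only that-complement boundaries, which are transparent.
So A is grammatical.

A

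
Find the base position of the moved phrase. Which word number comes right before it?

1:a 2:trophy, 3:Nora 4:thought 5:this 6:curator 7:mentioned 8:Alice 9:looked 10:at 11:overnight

10

The displaced element is "a trophy" (word 2).
It is linked across 2 clause boundaries (Ø → Ø).
It functions as the object of the preposition "at" of "looked", so the gap sits immediately after word 10 ("at").
Base order: Nora thought this curator mentioned Alice looked at a trophy overnight.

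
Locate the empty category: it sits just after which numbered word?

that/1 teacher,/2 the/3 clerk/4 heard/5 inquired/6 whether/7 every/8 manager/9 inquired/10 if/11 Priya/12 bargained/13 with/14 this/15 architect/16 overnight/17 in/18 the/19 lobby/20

5

The displaced element is "that teacher" (word 2).
It is linked across 1 clause boundary (Ø).
It functions as the subject of "inquired", so the gap sits immediately after word 5 ("heard").
Base order: The clerk heard that teacher inquired whether every manager inquired if Priya bargained with this architect overnight in the lobby.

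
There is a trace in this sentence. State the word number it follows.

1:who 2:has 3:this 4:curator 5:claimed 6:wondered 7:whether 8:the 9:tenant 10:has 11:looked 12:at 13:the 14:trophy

The displaced element is "who" (word 1).
It is linked across 1 clause boundary (Ø).
It functions as the subject of "wondered", so the gap sits immediately after word 5 ("claimed").
Base order: This curator has claimed that who wondered whether the tenant has looked at the trophy.

5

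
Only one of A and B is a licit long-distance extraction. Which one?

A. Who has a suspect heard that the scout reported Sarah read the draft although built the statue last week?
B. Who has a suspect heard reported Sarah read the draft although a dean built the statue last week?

In A, the wh-phrase is extracted from inside an adjunct island (introduced by "although"), which blocks movement.
In B, the extraction path crosses only that-complement boundaries, which are transparent.
So B is grammatical.

B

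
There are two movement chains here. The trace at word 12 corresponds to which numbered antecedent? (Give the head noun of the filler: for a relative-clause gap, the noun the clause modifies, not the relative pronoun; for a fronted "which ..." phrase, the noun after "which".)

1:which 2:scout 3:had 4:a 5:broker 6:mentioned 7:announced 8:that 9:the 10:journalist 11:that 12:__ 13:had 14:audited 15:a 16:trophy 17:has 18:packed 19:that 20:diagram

10

The marked gap is inside the relative clause, the subject of "audited".
Its filler is the head noun "journalist" (via "that"), at word 10.
(The other dependency links word 2 to a gap after word 6.)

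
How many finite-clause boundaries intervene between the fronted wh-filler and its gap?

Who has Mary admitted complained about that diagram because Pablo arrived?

1

"who" is extracted from the subject of "complained".
Boundaries crossed, outermost first: [Ø] — 1 in total.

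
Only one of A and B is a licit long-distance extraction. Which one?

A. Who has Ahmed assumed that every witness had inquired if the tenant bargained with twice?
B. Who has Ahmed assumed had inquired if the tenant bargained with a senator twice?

In A, the wh-phrase is extracted from inside a wh-island (introduced by "if"), which blocks movement.
In B, the extraction path crosses only that-complement boundaries, which are transparent.
So B is grammatical.

B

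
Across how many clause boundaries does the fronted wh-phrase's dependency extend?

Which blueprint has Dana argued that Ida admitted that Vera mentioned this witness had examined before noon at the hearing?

"which blueprint" is extracted from the object of "examined".
Boundaries crossed, outermost first: [that], [that], [Ø] — 3 in total.

3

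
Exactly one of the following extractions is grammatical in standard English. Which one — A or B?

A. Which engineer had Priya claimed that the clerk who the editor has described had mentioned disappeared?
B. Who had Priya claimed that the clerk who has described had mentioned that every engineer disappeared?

In B, the wh-phrase is extracted from inside a complex-NP island (relative clause) (introduced by "who"), which blocks movement.
In A, the extraction path crosses only that-complement boundaries, which are transparent.
So A is grammatical.

A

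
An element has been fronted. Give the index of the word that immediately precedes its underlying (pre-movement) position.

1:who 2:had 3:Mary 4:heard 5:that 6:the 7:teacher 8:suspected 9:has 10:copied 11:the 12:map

The displaced element is "who" (word 1).
It is linked across 2 clause boundaries (that → Ø).
It functions as the subject of "copied", so the gap sits immediately after word 8 ("suspected").
Base order: Mary had heard that the teacher suspected that who has copied the map.

8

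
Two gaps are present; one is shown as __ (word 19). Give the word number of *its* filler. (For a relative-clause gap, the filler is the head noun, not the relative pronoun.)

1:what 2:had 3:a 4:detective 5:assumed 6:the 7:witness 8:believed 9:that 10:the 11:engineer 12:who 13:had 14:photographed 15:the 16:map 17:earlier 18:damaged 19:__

1

The marked gap is the direct object of "damaged".
Its filler is the fronted wh-phrase "what", at word 1.
(The other dependency links word 11 to a gap after word 12.)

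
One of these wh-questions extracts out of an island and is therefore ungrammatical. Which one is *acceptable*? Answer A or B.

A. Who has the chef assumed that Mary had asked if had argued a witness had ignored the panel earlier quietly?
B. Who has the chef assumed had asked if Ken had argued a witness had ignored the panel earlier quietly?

In A, the wh-phrase is extracted from inside a wh-island (introduced by "if"), which blocks movement.
In B, the extraction path crosses only that-complement boundaries, which are transparent.
So B is grammatical.

B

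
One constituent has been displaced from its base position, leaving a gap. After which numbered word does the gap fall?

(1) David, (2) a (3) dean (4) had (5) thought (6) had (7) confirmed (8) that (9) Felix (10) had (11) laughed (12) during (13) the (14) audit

The displaced element is "David" (word 1).
It is linked across 1 clause boundary (Ø).
It functions as the subject of "confirmed", so the gap sits immediately after word 5 ("thought").
Base order: A dean had thought that David had confirmed that Felix had laughed during the audit.

5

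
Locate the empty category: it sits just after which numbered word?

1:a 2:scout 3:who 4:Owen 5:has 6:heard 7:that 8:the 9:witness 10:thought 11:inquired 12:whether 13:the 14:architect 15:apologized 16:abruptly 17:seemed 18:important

The displaced element is "a scout" (word 2).
It is linked across 2 clause boundaries (that → Ø).
It functions as the subject of "inquired", so the gap sits immediately after word 10 ("thought").
Base order: Owen has heard that the witness thought that a scout inquired whether the architect apologized abruptly.

10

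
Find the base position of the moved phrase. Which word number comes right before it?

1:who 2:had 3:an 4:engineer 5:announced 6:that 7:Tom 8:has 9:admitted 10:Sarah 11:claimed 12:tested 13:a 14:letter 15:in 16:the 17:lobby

11

The displaced element is "who" (word 1).
It is linked across 3 clause boundaries (that → Ø → Ø).
It functions as the subject of "tested", so the gap sits immediately after word 11 ("claimed").
Base order: An engineer had announced that Tom has admitted Sarah claimed that who tested a letter in the lobby.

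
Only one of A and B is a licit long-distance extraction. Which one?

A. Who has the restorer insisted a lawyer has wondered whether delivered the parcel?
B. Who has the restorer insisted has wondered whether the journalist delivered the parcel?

B

In A, the wh-phrase is extracted from inside a wh-island (introduced by "whether"), which blocks movement.
In B, the extraction path crosses only that-complement boundaries, which are transparent.
So B is grammatical.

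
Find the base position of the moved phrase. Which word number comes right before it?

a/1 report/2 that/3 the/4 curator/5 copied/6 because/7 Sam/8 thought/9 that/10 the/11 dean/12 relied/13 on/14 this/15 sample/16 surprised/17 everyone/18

6

The displaced element is "a report" (word 2).
It functions as the direct object of "copied", so the gap sits immediately after word 6 ("copied").
Base order: The curator copied a report because Sam thought that the dean relied on this sample.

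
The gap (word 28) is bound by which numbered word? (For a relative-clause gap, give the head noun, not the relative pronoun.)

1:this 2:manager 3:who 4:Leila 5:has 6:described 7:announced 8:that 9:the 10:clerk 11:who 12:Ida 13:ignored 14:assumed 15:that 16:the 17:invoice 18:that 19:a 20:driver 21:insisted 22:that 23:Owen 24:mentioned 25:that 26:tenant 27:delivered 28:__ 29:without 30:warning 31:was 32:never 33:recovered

17

The gap at 28 is the object of "delivered", inside a relative clause.
The relative pronoun is "that" (word 18); it is bound by the head noun immediately before it.
Its filler is the head noun "invoice", at word 17.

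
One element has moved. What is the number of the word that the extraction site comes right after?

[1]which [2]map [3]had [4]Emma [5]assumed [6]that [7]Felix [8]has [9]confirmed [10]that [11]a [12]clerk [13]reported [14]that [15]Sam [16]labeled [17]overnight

The displaced element is "which map" (word 2).
It is linked across 3 clause boundaries (that → that → that).
It functions as the direct object of "labeled", so the gap sits immediately after word 16 ("labeled").
Base order: Emma had assumed that Felix has confirmed that a clerk reported that Sam labeled which map overnight.

16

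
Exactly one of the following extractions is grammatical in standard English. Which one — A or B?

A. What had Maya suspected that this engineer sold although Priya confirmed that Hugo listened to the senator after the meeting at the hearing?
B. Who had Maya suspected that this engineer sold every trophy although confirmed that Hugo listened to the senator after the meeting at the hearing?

In B, the wh-phrase is extracted from inside an adjunct island (introduced by "although"), which blocks movement.
In A, the extraction path crosses only that-complement boundaries, which are transparent.
So A is grammatical.

A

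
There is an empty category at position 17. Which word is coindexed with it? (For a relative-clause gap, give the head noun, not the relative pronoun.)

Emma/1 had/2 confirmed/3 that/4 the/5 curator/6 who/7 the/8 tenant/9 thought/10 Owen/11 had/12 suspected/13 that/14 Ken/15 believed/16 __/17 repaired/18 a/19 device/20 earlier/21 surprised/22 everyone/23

The gap at 17 is the subject of "repaired", inside a relative clause.
The relative pronoun is "who" (word 7); it is bound by the head noun immediately before it.
Its filler is the head noun "curator", at word 6.

6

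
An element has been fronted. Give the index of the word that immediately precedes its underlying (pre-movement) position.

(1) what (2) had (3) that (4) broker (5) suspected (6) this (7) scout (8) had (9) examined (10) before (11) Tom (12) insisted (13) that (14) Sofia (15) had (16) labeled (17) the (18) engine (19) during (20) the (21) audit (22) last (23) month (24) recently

9

The displaced element is "what" (word 1).
It is linked across 1 clause boundary (Ø).
It functions as the direct object of "examined", so the gap sits immediately after word 9 ("examined").
Base order: That broker had suspected this scout had examined what before Tom insisted that Sofia had labeled the engine during the audit last month recently.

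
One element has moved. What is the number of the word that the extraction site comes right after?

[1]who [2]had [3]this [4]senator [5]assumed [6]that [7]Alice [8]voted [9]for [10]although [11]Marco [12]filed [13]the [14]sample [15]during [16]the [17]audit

9

The displaced element is "who" (word 1).
It is linked across 1 clause boundary (that).
It functions as the object of the preposition "for" of "voted", so the gap sits immediately after word 9 ("for").
Base order: This senator had assumed that Alice voted for who although Marco filed the sample during the audit.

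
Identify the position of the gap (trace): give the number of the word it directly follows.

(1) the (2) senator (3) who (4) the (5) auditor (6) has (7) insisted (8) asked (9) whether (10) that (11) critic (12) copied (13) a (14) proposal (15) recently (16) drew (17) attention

7

The displaced element is "the senator" (word 2).
It is linked across 1 clause boundary (Ø).
It functions as the subject of "asked", so the gap sits immediately after word 7 ("insisted").
Base order: The auditor has insisted that the senator asked whether that critic copied a proposal recently.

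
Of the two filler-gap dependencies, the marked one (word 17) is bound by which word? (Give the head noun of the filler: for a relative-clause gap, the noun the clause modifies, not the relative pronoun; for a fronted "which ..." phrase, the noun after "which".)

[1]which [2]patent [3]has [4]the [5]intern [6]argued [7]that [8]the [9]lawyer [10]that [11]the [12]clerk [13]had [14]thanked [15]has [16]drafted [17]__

The marked gap is the direct object of "drafted".
Its filler is the fronted wh-phrase "which patent", at word 2.
(The other dependency links word 9 to a gap after word 14.)

2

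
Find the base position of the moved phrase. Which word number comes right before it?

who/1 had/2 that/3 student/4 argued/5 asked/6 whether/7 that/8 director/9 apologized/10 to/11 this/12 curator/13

The displaced element is "who" (word 1).
It is linked across 1 clause boundary (Ø).
It functions as the subject of "asked", so the gap sits immediately after word 5 ("argued").
Base order: That student had argued that who asked whether that director apologized to this curator.

5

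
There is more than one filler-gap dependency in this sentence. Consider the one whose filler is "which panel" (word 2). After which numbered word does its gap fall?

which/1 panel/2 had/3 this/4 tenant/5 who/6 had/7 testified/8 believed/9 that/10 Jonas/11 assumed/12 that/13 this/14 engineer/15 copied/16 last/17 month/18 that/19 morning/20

The displaced element is "which panel" (word 2).
It is linked across 2 clause boundaries (that → that).
It functions as the direct object of "copied", so the gap sits immediately after word 16 ("copied").
Base order: This tenant who had testified had believed that Jonas assumed that this engineer copied which panel last month that morning.

16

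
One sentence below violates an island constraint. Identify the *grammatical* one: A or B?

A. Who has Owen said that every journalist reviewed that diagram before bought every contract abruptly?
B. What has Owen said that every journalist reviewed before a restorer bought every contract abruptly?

In A, the wh-phrase is extracted from inside an adjunct island (introduced by "before"), which blocks movement.
In B, the extraction path crosses only that-complement boundaries, which are transparent.
So B is grammatical.

B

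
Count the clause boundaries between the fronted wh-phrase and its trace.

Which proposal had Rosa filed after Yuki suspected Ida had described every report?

"which proposal" originates inside the matrix clause — no clause boundary is crossed.

0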